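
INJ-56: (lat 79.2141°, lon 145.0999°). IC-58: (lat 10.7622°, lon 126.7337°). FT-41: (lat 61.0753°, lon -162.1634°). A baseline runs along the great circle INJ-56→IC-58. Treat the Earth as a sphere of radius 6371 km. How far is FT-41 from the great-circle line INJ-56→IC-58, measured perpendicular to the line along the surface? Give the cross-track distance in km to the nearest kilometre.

2651 km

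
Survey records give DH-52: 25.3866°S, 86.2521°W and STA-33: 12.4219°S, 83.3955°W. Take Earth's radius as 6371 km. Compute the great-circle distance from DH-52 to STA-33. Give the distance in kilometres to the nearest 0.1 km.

1472.4 km

Δφ = 12.9647°,  Δλ = 2.8566°
a = sin²(Δφ/2) + cos φ₁ cos φ₂ sin²(Δλ/2) = 0.013294
c = 2·arcsin(√a) = 0.231113 rad = 13.2418°
d = R·c = 6371 × 0.231113 = 1472.4 km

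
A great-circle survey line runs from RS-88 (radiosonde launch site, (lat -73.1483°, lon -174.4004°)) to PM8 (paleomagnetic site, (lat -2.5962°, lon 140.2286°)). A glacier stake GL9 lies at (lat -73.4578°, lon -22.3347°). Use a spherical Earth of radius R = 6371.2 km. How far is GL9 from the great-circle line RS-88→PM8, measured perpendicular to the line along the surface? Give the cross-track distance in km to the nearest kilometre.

δ₁₃ = central angle RS-88→GL9 = 0.565122 rad  (haversine)
θ₁₃ = bearing RS-88→GL9 = 165.578°,  θ₁₂ = bearing RS-88→PM8 = 312.808°
dₓₜ = R·arcsin(sin δ₁₃ · sin(θ₁₃ − θ₁₂)) = 6371.2·arcsin(0.53552·sin(-147.230°)) = -1873.616 km
|dₓₜ| = 1873.616 km

1874 km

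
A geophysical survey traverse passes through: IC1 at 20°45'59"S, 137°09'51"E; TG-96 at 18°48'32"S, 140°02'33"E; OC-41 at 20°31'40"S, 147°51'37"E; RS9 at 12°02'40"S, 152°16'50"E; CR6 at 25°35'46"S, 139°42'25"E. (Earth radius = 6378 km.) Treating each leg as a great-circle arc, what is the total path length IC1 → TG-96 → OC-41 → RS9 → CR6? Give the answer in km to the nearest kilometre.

4274 km

IC1: φ = -20.76639°, λ = +137.16417°
TG-96: φ = -18.80889°, λ = +140.04250°
OC-41: φ = -20.52778°, λ = +147.86028°
RS9: φ = -12.04444°, λ = +152.28056°
CR6: φ = -25.59611°, λ = +139.70694°
IC1→TG-96: c = 0.058321 rad, d = 371.97 km
TG-96→OC-41: c = 0.131924 rad, d = 841.41 km
OC-41→RS9: c = 0.165509 rad, d = 1055.62 km
RS9→CR6: c = 0.314323 rad, d = 2004.75 km
Total = 371.97 + 841.41 + 1055.62 + 2004.75 = 4273.75 km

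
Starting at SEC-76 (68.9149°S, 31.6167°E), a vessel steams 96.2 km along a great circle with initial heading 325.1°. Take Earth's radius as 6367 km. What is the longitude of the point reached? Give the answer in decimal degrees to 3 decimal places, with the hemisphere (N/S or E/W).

30.283°E

δ = d/R = 96.2/6367 = 0.015109 rad
φ₂ = arcsin(sin φ₁ cos δ + cos φ₁ sin δ cos θ)
   = arcsin(-0.93305·0.99989 + 0.35975·0.01511·0.82015) = -68.19953°
λ₂ = λ₁ + atan2(sin θ sin δ cos φ₁, cos δ − sin φ₁ sin φ₂) = 30.28294°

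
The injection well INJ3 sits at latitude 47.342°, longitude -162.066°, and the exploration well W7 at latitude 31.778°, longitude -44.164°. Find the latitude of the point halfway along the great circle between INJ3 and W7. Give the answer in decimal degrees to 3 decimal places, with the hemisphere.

Bx = cos φ₂ cos Δλ = -0.397811,  By = cos φ₂ sin Δλ = 0.751271
φₘ = atan2(sin φ₁ + sin φ₂, √((cos φ₁ + Bx)² + By²)) = 57.57505°
λₘ = λ₁ + atan2(By, cos φ₁ + Bx) = -92.49378°

57.575°N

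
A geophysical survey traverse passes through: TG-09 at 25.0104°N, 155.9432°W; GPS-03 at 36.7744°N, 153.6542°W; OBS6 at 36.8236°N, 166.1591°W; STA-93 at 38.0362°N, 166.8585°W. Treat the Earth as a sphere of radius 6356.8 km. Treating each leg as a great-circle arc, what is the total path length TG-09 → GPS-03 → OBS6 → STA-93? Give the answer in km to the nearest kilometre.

TG-09→GPS-03: c = 0.208142 rad, d = 1323.12 km
GPS-03→OBS6: c = 0.174641 rad, d = 1110.15 km
OBS6→STA-93: c = 0.023278 rad, d = 147.97 km
Total = 1323.12 + 1110.15 + 147.97 = 2581.25 km

2581 km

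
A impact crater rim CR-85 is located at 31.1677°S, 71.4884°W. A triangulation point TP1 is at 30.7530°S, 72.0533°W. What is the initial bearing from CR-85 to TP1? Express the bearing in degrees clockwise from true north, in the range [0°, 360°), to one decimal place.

310.4°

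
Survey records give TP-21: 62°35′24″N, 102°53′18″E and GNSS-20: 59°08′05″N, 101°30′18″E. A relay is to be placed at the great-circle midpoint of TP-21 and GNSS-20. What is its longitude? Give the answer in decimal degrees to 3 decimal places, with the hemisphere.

102.159°E

TP-21: φ = +62.59000°, λ = +102.88833°
GNSS-20: φ = +59.13472°, λ = +101.50500°
Bx = cos φ₂ cos Δλ = 0.512872,  By = cos φ₂ sin Δλ = -0.012385
φₘ = atan2(sin φ₁ + sin φ₂, √((cos φ₁ + Bx)² + By²)) = 60.86413°
λₘ = λ₁ + atan2(By, cos φ₁ + Bx) = 102.15924°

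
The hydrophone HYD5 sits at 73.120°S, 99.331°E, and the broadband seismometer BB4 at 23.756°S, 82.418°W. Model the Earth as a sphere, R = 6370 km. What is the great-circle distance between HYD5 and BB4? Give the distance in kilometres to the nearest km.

9241 km

Δφ = 49.3640°,  Δλ = 178.2510°
a = sin²(Δφ/2) + cos φ₁ cos φ₂ sin²(Δλ/2) = 0.440078
c = 2·arcsin(√a) = 1.450663 rad = 83.1169°
d = R·c = 6370 × 1.450663 = 9240.7 km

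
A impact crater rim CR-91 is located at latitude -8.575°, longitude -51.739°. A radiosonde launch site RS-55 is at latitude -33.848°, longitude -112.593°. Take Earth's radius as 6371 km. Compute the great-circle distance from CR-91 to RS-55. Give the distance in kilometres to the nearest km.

Δφ = -25.2730°,  Δλ = -60.8540°
a = sin²(Δφ/2) + cos φ₁ cos φ₂ sin²(Δλ/2) = 0.258490
c = 2·arcsin(√a) = 1.066695 rad = 61.1171°
d = R·c = 6371 × 1.066695 = 6795.9 km

6796 km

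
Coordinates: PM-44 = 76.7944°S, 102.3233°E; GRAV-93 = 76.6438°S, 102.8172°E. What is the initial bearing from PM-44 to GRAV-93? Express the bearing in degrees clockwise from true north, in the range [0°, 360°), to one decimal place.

37.2°

Δλ = 0.4939°
y = sin Δλ · cos φ₂ = 0.001991
x = cos φ₁ sin φ₂ − sin φ₁ cos φ₂ cos Δλ = 0.002620
θ = atan2(y, x) = 37.2347° → 37.2347° (mod 360°)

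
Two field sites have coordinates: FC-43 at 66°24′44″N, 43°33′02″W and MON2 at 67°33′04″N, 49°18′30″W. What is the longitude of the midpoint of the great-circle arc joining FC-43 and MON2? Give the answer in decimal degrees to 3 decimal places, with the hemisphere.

FC-43: φ = +66.41222°, λ = -43.55056°
MON2: φ = +67.55111°, λ = -49.30833°
Bx = cos φ₂ cos Δλ = 0.379933,  By = cos φ₂ sin Δλ = -0.038309
φₘ = atan2(sin φ₁ + sin φ₂, √((cos φ₁ + Bx)² + By²)) = 67.00768°
λₘ = λ₁ + atan2(By, cos φ₁ + Bx) = -46.36204°

46.362°W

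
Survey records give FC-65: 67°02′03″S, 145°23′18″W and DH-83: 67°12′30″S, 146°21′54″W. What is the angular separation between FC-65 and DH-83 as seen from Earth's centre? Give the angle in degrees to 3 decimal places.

0.418°

FC-65: φ = -67.03417°, λ = -145.38833°
DH-83: φ = -67.20833°, λ = -146.36500°
Δφ = -0.1742°,  Δλ = -0.9767°
a = sin²(Δφ/2) + cos φ₁ cos φ₂ sin²(Δλ/2) = 0.000013
c = 2·arcsin(√a) = 0.007291 rad = 0.4177°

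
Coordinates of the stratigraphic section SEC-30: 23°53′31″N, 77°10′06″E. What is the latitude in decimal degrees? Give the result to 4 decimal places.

23.8919°N

23° + 53′/60 + 31″/3600 = 23 + 0.88333 + 0.00861 = 23.8919°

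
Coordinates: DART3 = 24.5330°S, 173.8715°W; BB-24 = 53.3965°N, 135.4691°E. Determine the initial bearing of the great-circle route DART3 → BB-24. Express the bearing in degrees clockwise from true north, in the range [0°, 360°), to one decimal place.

332.5°

Δλ = -50.6594°
y = sin Δλ · cos φ₂ = -0.461153
x = cos φ₁ sin φ₂ − sin φ₁ cos φ₂ cos Δλ = 0.887258
θ = atan2(y, x) = -27.4632° → 332.5368° (mod 360°)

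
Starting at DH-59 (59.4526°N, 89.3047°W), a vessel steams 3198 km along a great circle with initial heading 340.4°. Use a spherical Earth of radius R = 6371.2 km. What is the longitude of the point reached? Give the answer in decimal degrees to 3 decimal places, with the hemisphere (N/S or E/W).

160.420°W

δ = d/R = 3198/6371.2 = 0.501946 rad
φ₂ = arcsin(sin φ₁ cos δ + cos φ₁ sin δ cos θ)
   = arcsin(0.86121·0.87665 + 0.50825·0.48113·0.94206) = 80.17854°
λ₂ = λ₁ + atan2(sin θ sin δ cos φ₁, cos δ − sin φ₁ sin φ₂) = -160.42003°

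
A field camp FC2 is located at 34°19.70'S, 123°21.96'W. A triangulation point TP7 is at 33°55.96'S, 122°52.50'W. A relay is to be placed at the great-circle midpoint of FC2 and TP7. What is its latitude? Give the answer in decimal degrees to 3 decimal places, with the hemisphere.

FC2: φ = -34.32833°, λ = -123.36600°
TP7: φ = -33.93267°, λ = -122.87500°
Bx = cos φ₂ cos Δλ = 0.829664,  By = cos φ₂ sin Δλ = 0.007110
φₘ = atan2(sin φ₁ + sin φ₂, √((cos φ₁ + Bx)² + By²)) = -34.13074°
λₘ = λ₁ + atan2(By, cos φ₁ + Bx) = -123.11993°

34.131°S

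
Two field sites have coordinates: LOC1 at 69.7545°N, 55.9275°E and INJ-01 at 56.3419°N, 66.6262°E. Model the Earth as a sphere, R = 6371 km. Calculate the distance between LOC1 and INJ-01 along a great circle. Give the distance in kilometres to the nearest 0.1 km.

1580.4 km

Δφ = -13.4126°,  Δλ = 10.6987°
a = sin²(Δφ/2) + cos φ₁ cos φ₂ sin²(Δλ/2) = 0.015304
c = 2·arcsin(√a) = 0.248058 rad = 14.2127°
d = R·c = 6371 × 0.248058 = 1580.4 km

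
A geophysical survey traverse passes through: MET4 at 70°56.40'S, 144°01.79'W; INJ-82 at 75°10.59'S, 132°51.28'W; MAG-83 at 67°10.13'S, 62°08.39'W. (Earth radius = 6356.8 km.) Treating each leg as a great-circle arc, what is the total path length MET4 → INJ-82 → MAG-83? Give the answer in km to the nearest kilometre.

MET4: φ = -70.94000°, λ = -144.02983°
INJ-82: φ = -75.17650°, λ = -132.85467°
MAG-83: φ = -67.16883°, λ = -62.13983°
MET4→INJ-82: c = 0.092947 rad, d = 590.85 km
INJ-82→MAG-83: c = 0.392999 rad, d = 2498.22 km
Total = 590.85 + 2498.22 = 3089.07 km

3089 km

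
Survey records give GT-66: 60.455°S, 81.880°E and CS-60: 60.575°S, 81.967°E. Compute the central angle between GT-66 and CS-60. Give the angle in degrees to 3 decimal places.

Δφ = -0.1200°,  Δλ = 0.0870°
a = sin²(Δφ/2) + cos φ₁ cos φ₂ sin²(Δλ/2) = 0.000001
c = 2·arcsin(√a) = 0.002224 rad = 0.1274°

0.127°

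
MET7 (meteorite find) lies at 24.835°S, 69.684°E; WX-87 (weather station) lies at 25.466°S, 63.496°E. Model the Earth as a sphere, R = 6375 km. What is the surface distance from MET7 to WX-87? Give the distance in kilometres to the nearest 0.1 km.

Δφ = -0.6310°,  Δλ = -6.1880°
a = sin²(Δφ/2) + cos φ₁ cos φ₂ sin²(Δλ/2) = 0.002417
c = 2·arcsin(√a) = 0.098371 rad = 5.6362°
d = R·c = 6375 × 0.098371 = 627.1 km

627.1 km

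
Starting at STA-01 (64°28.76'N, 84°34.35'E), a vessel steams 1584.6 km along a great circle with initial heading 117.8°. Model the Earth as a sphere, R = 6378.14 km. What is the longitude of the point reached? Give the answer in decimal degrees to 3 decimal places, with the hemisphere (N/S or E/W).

107.229°E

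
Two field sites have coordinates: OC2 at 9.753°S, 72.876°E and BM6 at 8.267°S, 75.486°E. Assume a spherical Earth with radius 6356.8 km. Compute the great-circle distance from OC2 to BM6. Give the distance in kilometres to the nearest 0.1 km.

Δφ = 1.4860°,  Δλ = 2.6100°
a = sin²(Δφ/2) + cos φ₁ cos φ₂ sin²(Δλ/2) = 0.000674
c = 2·arcsin(√a) = 0.051930 rad = 2.9754°
d = R·c = 6356.8 × 0.051930 = 330.1 km

330.1 km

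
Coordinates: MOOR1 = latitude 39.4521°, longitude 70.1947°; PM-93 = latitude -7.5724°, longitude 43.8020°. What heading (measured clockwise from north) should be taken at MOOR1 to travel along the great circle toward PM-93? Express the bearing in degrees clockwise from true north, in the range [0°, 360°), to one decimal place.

213.5°

Δλ = -26.3927°
y = sin Δλ · cos φ₂ = -0.440644
x = cos φ₁ sin φ₂ − sin φ₁ cos φ₂ cos Δλ = -0.665991
θ = atan2(y, x) = -146.5099° → 213.4901° (mod 360°)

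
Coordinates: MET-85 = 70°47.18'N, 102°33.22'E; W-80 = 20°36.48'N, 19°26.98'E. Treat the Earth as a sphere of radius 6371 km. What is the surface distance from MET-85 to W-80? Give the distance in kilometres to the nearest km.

7597 km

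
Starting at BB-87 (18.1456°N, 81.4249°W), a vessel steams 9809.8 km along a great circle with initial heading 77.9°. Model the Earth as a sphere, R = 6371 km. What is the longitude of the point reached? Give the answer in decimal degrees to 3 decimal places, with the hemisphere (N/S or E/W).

δ = d/R = 9809.8/6371 = 1.539758 rad
φ₂ = arcsin(sin φ₁ cos δ + cos φ₁ sin δ cos θ)
   = arcsin(0.31143·0.03103 + 0.95027·0.99952·0.20962) = 12.04985°
λ₂ = λ₁ + atan2(sin θ sin δ cos φ₁, cos δ − sin φ₁ sin φ₂) = 10.67068°

10.671°E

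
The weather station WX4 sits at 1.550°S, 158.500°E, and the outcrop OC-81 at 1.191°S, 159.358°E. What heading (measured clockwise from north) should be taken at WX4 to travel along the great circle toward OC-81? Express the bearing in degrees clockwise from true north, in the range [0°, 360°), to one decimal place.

67.3°

Δλ = 0.8580°
y = sin Δλ · cos φ₂ = 0.014971
x = cos φ₁ sin φ₂ − sin φ₁ cos φ₂ cos Δλ = 0.006263
θ = atan2(y, x) = 67.2997° → 67.2997° (mod 360°)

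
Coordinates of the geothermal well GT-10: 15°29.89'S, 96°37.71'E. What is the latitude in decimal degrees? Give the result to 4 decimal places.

15° + 29.89′/60 = 15 + 0.49817 = 15.4982°

15.4982°S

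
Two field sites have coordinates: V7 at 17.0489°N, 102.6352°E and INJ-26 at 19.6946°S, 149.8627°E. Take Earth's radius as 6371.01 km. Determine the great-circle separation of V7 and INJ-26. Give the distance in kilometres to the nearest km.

Δφ = -36.7435°,  Δλ = 47.2275°
a = sin²(Δφ/2) + cos φ₁ cos φ₂ sin²(Δλ/2) = 0.243770
c = 2·arcsin(√a) = 1.032748 rad = 59.1721°
d = R·c = 6371.01 × 1.032748 = 6579.6 km

6580 km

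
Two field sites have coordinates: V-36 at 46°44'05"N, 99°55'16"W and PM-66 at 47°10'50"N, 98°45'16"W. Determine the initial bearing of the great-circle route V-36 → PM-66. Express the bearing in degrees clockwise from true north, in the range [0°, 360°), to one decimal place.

60.3°

V-36: φ = +46.73472°, λ = -99.92111°
PM-66: φ = +47.18056°, λ = -98.75444°
Δλ = 1.1667°
y = sin Δλ · cos φ₂ = 0.013839
x = cos φ₁ sin φ₂ − sin φ₁ cos φ₂ cos Δλ = 0.007884
θ = atan2(y, x) = 60.3308° → 60.3308° (mod 360°)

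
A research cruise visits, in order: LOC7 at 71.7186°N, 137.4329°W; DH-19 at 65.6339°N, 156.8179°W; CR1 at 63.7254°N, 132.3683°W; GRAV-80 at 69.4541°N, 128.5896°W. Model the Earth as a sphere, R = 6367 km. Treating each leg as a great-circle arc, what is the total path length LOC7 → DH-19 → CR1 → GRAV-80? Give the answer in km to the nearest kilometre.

LOC7→DH-19: c = 0.161236 rad, d = 1026.59 km
DH-19→CR1: c = 0.184283 rad, d = 1173.33 km
CR1→GRAV-80: c = 0.103313 rad, d = 657.79 km
Total = 1026.59 + 1173.33 + 657.79 = 2857.71 km

2858 km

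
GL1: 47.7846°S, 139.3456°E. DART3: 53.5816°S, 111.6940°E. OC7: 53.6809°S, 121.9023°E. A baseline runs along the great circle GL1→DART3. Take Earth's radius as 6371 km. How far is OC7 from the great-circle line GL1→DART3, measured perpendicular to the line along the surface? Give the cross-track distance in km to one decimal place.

142.2 km

δ₁₃ = central angle GL1→OC7 = 0.217645 rad  (haversine)
θ₁₃ = bearing GL1→OC7 = 235.308°,  θ₁₂ = bearing GL1→DART3 = 241.239°
dₓₜ = R·arcsin(sin δ₁₃ · sin(θ₁₃ − θ₁₂)) = 6371·arcsin(0.21593·sin(-5.931°)) = -142.173 km
|dₓₜ| = 142.173 km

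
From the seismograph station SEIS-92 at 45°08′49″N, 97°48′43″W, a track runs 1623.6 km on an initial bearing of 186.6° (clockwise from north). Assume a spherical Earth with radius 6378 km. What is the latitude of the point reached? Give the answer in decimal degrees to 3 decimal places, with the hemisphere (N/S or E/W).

30.640°N

SEIS-92: φ = +45.14694°, λ = -97.81194°
δ = d/R = 1623.6/6378 = 0.254563 rad
φ₂ = arcsin(sin φ₁ cos δ + cos φ₁ sin δ cos θ)
   = arcsin(0.70892·0.96777 + 0.70529·0.25182·-0.99337) = 30.63994°
λ₂ = λ₁ + atan2(sin θ sin δ cos φ₁, cos δ − sin φ₁ sin φ₂) = -99.73976°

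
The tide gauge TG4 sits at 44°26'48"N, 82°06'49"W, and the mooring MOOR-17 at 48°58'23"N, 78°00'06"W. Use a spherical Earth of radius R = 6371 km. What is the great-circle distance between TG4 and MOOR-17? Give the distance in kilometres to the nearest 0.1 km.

TG4: φ = +44.44667°, λ = -82.11361°
MOOR-17: φ = +48.97306°, λ = -78.00167°
Δφ = 4.5264°,  Δλ = 4.1119°
a = sin²(Δφ/2) + cos φ₁ cos φ₂ sin²(Δλ/2) = 0.002163
c = 2·arcsin(√a) = 0.093041 rad = 5.3309°
d = R·c = 6371 × 0.093041 = 592.8 km

592.8 km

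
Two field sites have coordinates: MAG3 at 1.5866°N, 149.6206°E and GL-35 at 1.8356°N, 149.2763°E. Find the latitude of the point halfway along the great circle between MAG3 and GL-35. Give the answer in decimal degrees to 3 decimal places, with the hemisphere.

1.711°N

Bx = cos φ₂ cos Δλ = 0.999469,  By = cos φ₂ sin Δλ = -0.006006
φₘ = atan2(sin φ₁ + sin φ₂, √((cos φ₁ + Bx)² + By²)) = 1.71111°
λₘ = λ₁ + atan2(By, cos φ₁ + Bx) = 149.44846°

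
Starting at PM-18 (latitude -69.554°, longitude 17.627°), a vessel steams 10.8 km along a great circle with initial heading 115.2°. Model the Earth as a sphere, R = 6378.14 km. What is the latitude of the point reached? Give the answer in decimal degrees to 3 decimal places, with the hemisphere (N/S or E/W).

δ = d/R = 10.8/6378.14 = 0.001693 rad
φ₂ = arcsin(sin φ₁ cos δ + cos φ₁ sin δ cos θ)
   = arcsin(-0.93700·1.00000 + 0.34932·0.00169·-0.42578) = -69.59513°
λ₂ = λ₁ + atan2(sin θ sin δ cos φ₁, cos δ − sin φ₁ sin φ₂) = 17.87878°

69.595°S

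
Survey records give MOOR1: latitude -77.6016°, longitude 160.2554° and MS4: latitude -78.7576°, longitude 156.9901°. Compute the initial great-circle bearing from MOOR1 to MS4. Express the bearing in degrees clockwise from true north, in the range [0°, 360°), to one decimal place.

Δλ = -3.2653°
y = sin Δλ · cos φ₂ = -0.011105
x = cos φ₁ sin φ₂ − sin φ₁ cos φ₂ cos Δλ = -0.020484
θ = atan2(y, x) = -151.5367° → 208.4633° (mod 360°)

208.5°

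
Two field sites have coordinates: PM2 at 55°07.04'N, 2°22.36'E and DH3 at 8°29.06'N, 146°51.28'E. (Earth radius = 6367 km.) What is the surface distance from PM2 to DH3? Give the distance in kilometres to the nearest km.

PM2: φ = +55.11733°, λ = +2.37267°
DH3: φ = +8.48433°, λ = +146.85467°
Δφ = -46.6330°,  Δλ = 144.4820°
a = sin²(Δφ/2) + cos φ₁ cos φ₂ sin²(Δλ/2) = 0.669681
c = 2·arcsin(√a) = 1.917035 rad = 109.8380°
d = R·c = 6367 × 1.917035 = 12205.8 km

12206 km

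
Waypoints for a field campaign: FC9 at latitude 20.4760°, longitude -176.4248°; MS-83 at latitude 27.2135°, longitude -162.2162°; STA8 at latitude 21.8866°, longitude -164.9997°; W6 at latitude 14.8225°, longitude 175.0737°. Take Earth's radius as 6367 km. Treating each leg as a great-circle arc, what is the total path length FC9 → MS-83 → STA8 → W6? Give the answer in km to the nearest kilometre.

FC9→MS-83: c = 0.255220 rad, d = 1624.99 km
MS-83→STA8: c = 0.102928 rad, d = 655.34 km
STA8→W6: c = 0.351948 rad, d = 2240.85 km
Total = 1624.99 + 655.34 + 2240.85 = 4521.18 km

4521 km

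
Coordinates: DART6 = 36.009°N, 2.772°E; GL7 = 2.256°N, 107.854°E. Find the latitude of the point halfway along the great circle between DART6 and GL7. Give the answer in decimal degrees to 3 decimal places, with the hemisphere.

29.471°N

Bx = cos φ₂ cos Δλ = -0.260000,  By = cos φ₂ sin Δλ = 0.964806
φₘ = atan2(sin φ₁ + sin φ₂, √((cos φ₁ + Bx)² + By²)) = 29.47072°
λₘ = λ₁ + atan2(By, cos φ₁ + Bx) = 63.13434°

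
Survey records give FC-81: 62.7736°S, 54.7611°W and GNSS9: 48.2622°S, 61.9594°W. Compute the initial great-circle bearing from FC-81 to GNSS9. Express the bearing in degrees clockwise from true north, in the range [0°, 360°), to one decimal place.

341.3°

Δλ = -7.1983°
y = sin Δλ · cos φ₂ = -0.083418
x = cos φ₁ sin φ₂ − sin φ₁ cos φ₂ cos Δλ = 0.245907
θ = atan2(y, x) = -18.7382° → 341.2618° (mod 360°)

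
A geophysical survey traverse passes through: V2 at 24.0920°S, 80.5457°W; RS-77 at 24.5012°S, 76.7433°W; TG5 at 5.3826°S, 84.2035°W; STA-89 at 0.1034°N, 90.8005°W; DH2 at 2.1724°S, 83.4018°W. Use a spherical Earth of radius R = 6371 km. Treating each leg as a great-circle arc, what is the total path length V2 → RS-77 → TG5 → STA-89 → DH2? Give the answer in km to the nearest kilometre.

4472 km

V2→RS-77: c = 0.060904 rad, d = 388.02 km
RS-77→TG5: c = 0.356357 rad, d = 2270.35 km
TG5→STA-89: c = 0.149621 rad, d = 953.24 km
STA-89→DH2: c = 0.135074 rad, d = 860.56 km
Total = 388.02 + 2270.35 + 953.24 + 860.56 = 4472.17 km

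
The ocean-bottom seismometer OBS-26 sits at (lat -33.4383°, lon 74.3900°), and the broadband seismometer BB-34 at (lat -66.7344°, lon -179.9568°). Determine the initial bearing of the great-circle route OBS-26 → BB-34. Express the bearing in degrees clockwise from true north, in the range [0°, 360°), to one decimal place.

155.3°

Δλ = 105.6532°
y = sin Δλ · cos φ₂ = 0.380345
x = cos φ₁ sin φ₂ − sin φ₁ cos φ₂ cos Δλ = -0.825350
θ = atan2(y, x) = 155.2584° → 155.2584° (mod 360°)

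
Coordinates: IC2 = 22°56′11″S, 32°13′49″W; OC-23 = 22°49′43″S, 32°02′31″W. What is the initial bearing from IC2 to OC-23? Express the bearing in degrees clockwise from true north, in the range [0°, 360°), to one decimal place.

IC2: φ = -22.93639°, λ = -32.23028°
OC-23: φ = -22.82861°, λ = -32.04194°
Δλ = 0.1883°
y = sin Δλ · cos φ₂ = 0.003030
x = cos φ₁ sin φ₂ − sin φ₁ cos φ₂ cos Δλ = 0.001879
θ = atan2(y, x) = 58.1900° → 58.1900° (mod 360°)

58.2°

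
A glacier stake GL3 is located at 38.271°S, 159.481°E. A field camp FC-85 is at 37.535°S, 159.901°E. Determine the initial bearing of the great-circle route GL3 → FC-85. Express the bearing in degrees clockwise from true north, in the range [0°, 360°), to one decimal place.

24.4°

Δλ = 0.4200°
y = sin Δλ · cos φ₂ = 0.005813
x = cos φ₁ sin φ₂ − sin φ₁ cos φ₂ cos Δλ = 0.012832
θ = atan2(y, x) = 24.3701° → 24.3701° (mod 360°)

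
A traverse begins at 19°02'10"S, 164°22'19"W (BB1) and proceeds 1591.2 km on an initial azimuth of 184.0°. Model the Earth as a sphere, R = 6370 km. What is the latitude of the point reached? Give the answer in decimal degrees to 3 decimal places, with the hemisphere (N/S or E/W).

33.309°S

BB1: φ = -19.03611°, λ = -164.37194°
δ = d/R = 1591.2/6370 = 0.249796 rad
φ₂ = arcsin(sin φ₁ cos δ + cos φ₁ sin δ cos θ)
   = arcsin(-0.32616·0.96896 + 0.94531·0.24721·-0.99756) = -33.30933°
λ₂ = λ₁ + atan2(sin θ sin δ cos φ₁, cos δ − sin φ₁ sin φ₂) = -165.55427°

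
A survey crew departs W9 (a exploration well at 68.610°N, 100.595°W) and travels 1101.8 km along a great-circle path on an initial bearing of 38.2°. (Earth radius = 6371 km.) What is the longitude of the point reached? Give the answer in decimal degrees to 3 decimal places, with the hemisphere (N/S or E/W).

δ = d/R = 1101.8/6371 = 0.172940 rad
φ₂ = arcsin(sin φ₁ cos δ + cos φ₁ sin δ cos θ)
   = arcsin(0.93112·0.98508 + 0.36471·0.17208·0.78586) = 75.13886°
λ₂ = λ₁ + atan2(sin θ sin δ cos φ₁, cos δ − sin φ₁ sin φ₂) = -76.08131°

76.081°W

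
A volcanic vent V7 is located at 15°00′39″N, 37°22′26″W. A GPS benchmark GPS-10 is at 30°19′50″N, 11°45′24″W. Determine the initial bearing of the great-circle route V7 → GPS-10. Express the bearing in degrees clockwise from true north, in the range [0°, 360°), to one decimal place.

V7: φ = +15.01083°, λ = -37.37389°
GPS-10: φ = +30.33056°, λ = -11.75667°
Δλ = 25.6172°
y = sin Δλ · cos φ₂ = 0.373179
x = cos φ₁ sin φ₂ − sin φ₁ cos φ₂ cos Δλ = 0.286180
θ = atan2(y, x) = 52.5165° → 52.5165° (mod 360°)

52.5°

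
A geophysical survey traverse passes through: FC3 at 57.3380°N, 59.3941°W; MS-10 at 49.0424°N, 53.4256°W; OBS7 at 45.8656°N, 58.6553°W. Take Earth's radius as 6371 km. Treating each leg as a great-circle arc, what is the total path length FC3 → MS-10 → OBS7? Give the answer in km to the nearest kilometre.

1532 km

FC3→MS-10: c = 0.157521 rad, d = 1003.57 km
MS-10→OBS7: c = 0.082931 rad, d = 528.35 km
Total = 1003.57 + 528.35 = 1531.92 km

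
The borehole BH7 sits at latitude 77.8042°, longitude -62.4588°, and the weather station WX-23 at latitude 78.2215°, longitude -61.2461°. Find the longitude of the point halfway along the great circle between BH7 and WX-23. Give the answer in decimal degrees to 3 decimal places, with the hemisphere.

Bx = cos φ₂ cos Δλ = 0.204083,  By = cos φ₂ sin Δλ = 0.004320
φₘ = atan2(sin φ₁ + sin φ₂, √((cos φ₁ + Bx)² + By²)) = 78.01350°
λₘ = λ₁ + atan2(By, cos φ₁ + Bx) = -61.86285°

61.863°W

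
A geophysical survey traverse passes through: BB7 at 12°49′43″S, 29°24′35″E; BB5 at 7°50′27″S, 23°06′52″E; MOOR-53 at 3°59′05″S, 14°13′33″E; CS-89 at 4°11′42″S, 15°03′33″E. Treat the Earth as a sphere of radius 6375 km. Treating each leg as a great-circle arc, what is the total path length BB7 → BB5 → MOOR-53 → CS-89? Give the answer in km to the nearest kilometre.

2053 km

BB7: φ = -12.82861°, λ = +29.40972°
BB5: φ = -7.84083°, λ = +23.11444°
MOOR-53: φ = -3.98472°, λ = +14.22583°
CS-89: φ = -4.19500°, λ = +15.05917°
BB7→BB5: c = 0.138757 rad, d = 884.57 km
BB5→MOOR-53: c = 0.168319 rad, d = 1073.04 km
MOOR-53→CS-89: c = 0.014964 rad, d = 95.40 km
Total = 884.57 + 1073.04 + 95.40 = 2053.01 km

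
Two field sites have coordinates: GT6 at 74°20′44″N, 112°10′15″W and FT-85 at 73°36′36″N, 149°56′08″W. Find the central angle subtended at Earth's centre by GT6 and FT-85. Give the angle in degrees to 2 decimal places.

GT6: φ = +74.34556°, λ = -112.17083°
FT-85: φ = +73.61000°, λ = -149.93556°
Δφ = -0.7356°,  Δλ = -37.7647°
a = sin²(Δφ/2) + cos φ₁ cos φ₂ sin²(Δλ/2) = 0.008016
c = 2·arcsin(√a) = 0.179301 rad = 10.2732°

10.27°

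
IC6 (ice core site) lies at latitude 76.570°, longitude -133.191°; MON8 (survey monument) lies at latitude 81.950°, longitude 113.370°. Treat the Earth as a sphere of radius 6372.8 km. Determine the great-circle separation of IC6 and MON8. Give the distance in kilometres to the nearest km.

2021 km

Δφ = 5.3800°,  Δλ = -113.4390°
a = sin²(Δφ/2) + cos φ₁ cos φ₂ sin²(Δλ/2) = 0.024934
c = 2·arcsin(√a) = 0.317135 rad = 18.1705°
d = R·c = 6372.8 × 0.317135 = 2021.0 km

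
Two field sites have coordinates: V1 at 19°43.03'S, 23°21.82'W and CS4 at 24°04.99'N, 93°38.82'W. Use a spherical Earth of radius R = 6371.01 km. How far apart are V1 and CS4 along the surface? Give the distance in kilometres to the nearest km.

9034 km

V1: φ = -19.71717°, λ = -23.36367°
CS4: φ = +24.08317°, λ = -93.64700°
Δφ = 43.8003°,  Δλ = -70.2833°
a = sin²(Δφ/2) + cos φ₁ cos φ₂ sin²(Δλ/2) = 0.423863
c = 2·arcsin(√a) = 1.417928 rad = 81.2413°
d = R·c = 6371.01 × 1.417928 = 9033.6 km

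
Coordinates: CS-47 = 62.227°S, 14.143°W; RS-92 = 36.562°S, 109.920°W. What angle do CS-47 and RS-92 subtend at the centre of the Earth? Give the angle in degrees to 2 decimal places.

60.70°

Δφ = 25.6650°,  Δλ = -95.7770°
a = sin²(Δφ/2) + cos φ₁ cos φ₂ sin²(Δλ/2) = 0.255302
c = 2·arcsin(√a) = 1.059400 rad = 60.6991°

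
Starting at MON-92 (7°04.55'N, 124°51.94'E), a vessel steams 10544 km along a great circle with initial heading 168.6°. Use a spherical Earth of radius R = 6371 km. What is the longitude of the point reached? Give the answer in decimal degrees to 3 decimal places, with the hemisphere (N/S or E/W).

MON-92: φ = +7.07583°, λ = +124.86567°
δ = d/R = 10544/6371 = 1.654999 rad
φ₂ = arcsin(sin φ₁ cos δ + cos φ₁ sin δ cos θ)
   = arcsin(0.12318·-0.08410 + 0.99238·0.99646·-0.98027) = -78.44100°
λ₂ = λ₁ + atan2(sin θ sin δ cos φ₁, cos δ − sin φ₁ sin φ₂) = -155.73502°

155.735°W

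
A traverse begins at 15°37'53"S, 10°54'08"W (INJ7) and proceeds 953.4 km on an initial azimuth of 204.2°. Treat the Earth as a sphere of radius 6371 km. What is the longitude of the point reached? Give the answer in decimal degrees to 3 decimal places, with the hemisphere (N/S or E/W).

INJ7: φ = -15.63139°, λ = -10.90222°
δ = d/R = 953.4/6371 = 0.149647 rad
φ₂ = arcsin(sin φ₁ cos δ + cos φ₁ sin δ cos θ)
   = arcsin(-0.26945·0.98882 + 0.96302·0.14909·-0.91212) = -23.41534°
λ₂ = λ₁ + atan2(sin θ sin δ cos φ₁, cos δ − sin φ₁ sin φ₂) = -14.72092°

14.721°W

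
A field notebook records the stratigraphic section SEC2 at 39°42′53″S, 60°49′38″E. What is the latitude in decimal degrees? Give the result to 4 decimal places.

39.7147°S

39° + 42′/60 + 53″/3600 = 39 + 0.70000 + 0.01472 = 39.7147°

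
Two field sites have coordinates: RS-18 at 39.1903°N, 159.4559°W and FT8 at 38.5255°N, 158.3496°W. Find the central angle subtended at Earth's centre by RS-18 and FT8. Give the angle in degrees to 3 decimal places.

1.088°

Δφ = -0.6648°,  Δλ = 1.1063°
a = sin²(Δφ/2) + cos φ₁ cos φ₂ sin²(Δλ/2) = 0.000090
c = 2·arcsin(√a) = 0.018992 rad = 1.0882°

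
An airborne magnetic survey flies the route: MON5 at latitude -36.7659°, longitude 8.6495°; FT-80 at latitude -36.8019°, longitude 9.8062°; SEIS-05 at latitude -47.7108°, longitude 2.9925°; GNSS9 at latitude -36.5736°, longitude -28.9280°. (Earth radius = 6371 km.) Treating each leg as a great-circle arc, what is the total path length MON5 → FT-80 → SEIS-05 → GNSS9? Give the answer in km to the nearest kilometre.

MON5→FT-80: c = 0.016181 rad, d = 103.09 km
FT-80→SEIS-05: c = 0.209553 rad, d = 1335.06 km
SEIS-05→GNSS9: c = 0.452281 rad, d = 2881.48 km
Total = 103.09 + 1335.06 + 2881.48 = 4319.63 km

4320 km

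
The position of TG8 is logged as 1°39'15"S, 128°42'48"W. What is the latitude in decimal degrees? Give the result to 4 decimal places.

1.6542°S

1° + 39′/60 + 15″/3600 = 1 + 0.65000 + 0.00417 = 1.6542°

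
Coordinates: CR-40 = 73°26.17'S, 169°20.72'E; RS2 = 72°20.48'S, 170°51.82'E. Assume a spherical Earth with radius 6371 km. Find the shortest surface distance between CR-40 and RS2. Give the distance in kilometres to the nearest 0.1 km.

131.5 km

CR-40: φ = -73.43617°, λ = +169.34533°
RS2: φ = -72.34133°, λ = +170.86367°
Δφ = 1.0948°,  Δλ = 1.5183°
a = sin²(Δφ/2) + cos φ₁ cos φ₂ sin²(Δλ/2) = 0.000106
c = 2·arcsin(√a) = 0.020636 rad = 1.1824°
d = R·c = 6371 × 0.020636 = 131.5 km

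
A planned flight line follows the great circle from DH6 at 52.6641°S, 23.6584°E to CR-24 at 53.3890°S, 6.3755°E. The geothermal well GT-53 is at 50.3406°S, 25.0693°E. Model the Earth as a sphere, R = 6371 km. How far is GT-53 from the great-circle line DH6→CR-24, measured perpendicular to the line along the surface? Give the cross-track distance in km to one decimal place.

233.8 km

δ₁₃ = central angle DH6→GT-53 = 0.043351 rad  (haversine)
θ₁₃ = bearing DH6→GT-53 = 21.261°,  θ₁₂ = bearing DH6→CR-24 = 259.118°
dₓₜ = R·arcsin(sin δ₁₃ · sin(θ₁₃ − θ₁₂)) = 6371·arcsin(0.04334·sin(-237.858°)) = 233.836 km
|dₓₜ| = 233.836 km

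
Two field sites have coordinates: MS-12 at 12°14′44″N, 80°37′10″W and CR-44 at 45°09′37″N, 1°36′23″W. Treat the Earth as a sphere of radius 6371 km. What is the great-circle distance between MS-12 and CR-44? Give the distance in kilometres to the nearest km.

8188 km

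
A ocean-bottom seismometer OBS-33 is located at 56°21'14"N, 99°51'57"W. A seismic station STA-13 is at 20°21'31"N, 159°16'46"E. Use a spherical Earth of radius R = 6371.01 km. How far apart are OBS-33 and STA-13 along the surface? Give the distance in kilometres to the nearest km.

8778 km

OBS-33: φ = +56.35389°, λ = -99.86583°
STA-13: φ = +20.35861°, λ = +159.27944°
Δφ = -35.9953°,  Δλ = -100.8547°
a = sin²(Δφ/2) + cos φ₁ cos φ₂ sin²(Δλ/2) = 0.404104
c = 2·arcsin(√a) = 1.377809 rad = 78.9427°
d = R·c = 6371.01 × 1.377809 = 8778.0 km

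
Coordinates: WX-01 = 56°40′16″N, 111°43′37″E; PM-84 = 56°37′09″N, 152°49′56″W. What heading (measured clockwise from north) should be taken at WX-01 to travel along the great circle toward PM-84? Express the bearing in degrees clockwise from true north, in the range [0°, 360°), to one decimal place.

WX-01: φ = +56.67111°, λ = +111.72694°
PM-84: φ = +56.61917°, λ = -152.83222°
Δλ = 95.4408°
y = sin Δλ · cos φ₂ = 0.547723
x = cos φ₁ sin φ₂ − sin φ₁ cos φ₂ cos Δλ = 0.502392
θ = atan2(y, x) = 47.4718° → 47.4718° (mod 360°)

47.5°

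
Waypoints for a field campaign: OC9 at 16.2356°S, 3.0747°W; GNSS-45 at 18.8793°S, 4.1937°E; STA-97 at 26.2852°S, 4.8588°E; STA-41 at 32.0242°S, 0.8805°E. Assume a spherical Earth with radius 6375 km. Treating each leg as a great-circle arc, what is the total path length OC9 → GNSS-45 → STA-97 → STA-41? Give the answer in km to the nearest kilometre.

2398 km

OC9→GNSS-45: c = 0.129430 rad, d = 825.12 km
GNSS-45→STA-97: c = 0.129700 rad, d = 826.84 km
STA-97→STA-41: c = 0.117062 rad, d = 746.27 km
Total = 825.12 + 826.84 + 746.27 = 2398.23 km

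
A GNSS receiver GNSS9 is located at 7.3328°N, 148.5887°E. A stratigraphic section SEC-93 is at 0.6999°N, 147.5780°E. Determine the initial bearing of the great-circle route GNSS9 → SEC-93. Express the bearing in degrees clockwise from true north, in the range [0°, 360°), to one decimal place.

188.7°

Δλ = -1.0107°
y = sin Δλ · cos φ₂ = -0.017638
x = cos φ₁ sin φ₂ − sin φ₁ cos φ₂ cos Δλ = -0.115488
θ = atan2(y, x) = -171.3166° → 188.6834° (mod 360°)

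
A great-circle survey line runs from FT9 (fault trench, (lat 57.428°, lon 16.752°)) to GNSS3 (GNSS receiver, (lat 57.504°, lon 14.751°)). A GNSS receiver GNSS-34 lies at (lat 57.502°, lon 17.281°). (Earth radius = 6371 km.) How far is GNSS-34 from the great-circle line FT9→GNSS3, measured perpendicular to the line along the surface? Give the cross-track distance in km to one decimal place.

11.0 km

δ₁₃ = central angle FT9→GNSS-34 = 0.005131 rad  (haversine)
θ₁₃ = bearing FT9→GNSS-34 = 75.197°,  θ₁₂ = bearing FT9→GNSS3 = 274.883°
dₓₜ = R·arcsin(sin δ₁₃ · sin(θ₁₃ − θ₁₂)) = 6371·arcsin(0.00513·sin(-199.685°)) = 11.011 km
|dₓₜ| = 11.011 km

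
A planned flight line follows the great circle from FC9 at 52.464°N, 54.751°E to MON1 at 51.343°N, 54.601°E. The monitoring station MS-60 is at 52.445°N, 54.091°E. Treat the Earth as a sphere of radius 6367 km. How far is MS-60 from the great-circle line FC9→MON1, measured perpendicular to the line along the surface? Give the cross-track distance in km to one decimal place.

44.4 km

δ₁₃ = central angle FC9→MS-60 = 0.007027 rad  (haversine)
θ₁₃ = bearing FC9→MS-60 = 267.557°,  θ₁₂ = bearing FC9→MON1 = 184.779°
dₓₜ = R·arcsin(sin δ₁₃ · sin(θ₁₃ − θ₁₂)) = 6367·arcsin(0.00703·sin(82.778°)) = 44.389 km
|dₓₜ| = 44.389 km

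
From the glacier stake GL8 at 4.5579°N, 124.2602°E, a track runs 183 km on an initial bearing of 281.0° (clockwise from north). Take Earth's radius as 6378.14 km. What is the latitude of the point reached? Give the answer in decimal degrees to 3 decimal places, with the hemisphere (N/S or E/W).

δ = d/R = 183/6378.14 = 0.028692 rad
φ₂ = arcsin(sin φ₁ cos δ + cos φ₁ sin δ cos θ)
   = arcsin(0.07947·0.99959 + 0.99684·0.02869·0.19081) = 4.86972°
λ₂ = λ₁ + atan2(sin θ sin δ cos φ₁, cos δ − sin φ₁ sin φ₂) = 122.64065°

4.870°N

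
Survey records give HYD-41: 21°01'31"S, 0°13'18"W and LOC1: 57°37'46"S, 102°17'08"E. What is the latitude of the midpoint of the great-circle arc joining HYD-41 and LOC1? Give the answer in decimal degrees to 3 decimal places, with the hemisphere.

51.121°S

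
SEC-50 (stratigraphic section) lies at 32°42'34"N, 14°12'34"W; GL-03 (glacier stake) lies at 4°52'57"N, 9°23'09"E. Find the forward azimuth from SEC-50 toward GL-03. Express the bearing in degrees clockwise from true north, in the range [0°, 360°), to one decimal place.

SEC-50: φ = +32.70944°, λ = -14.20944°
GL-03: φ = +4.88250°, λ = +9.38583°
Δλ = 23.5953°
y = sin Δλ · cos φ₂ = 0.398821
x = cos φ₁ sin φ₂ − sin φ₁ cos φ₂ cos Δλ = -0.421789
θ = atan2(y, x) = 136.6032° → 136.6032° (mod 360°)

136.6°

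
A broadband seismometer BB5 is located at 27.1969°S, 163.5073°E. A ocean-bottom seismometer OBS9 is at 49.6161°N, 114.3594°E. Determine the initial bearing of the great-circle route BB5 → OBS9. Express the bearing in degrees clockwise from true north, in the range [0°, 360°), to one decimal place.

330.6°

Δλ = -49.1479°
y = sin Δλ · cos φ₂ = -0.490076
x = cos φ₁ sin φ₂ − sin φ₁ cos φ₂ cos Δλ = 0.871204
θ = atan2(y, x) = -29.3590° → 330.6410° (mod 360°)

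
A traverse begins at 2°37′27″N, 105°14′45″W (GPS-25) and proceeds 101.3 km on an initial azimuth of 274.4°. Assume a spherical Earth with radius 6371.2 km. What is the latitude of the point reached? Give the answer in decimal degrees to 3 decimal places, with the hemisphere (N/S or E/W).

2.694°N

GPS-25: φ = +2.62417°, λ = -105.24583°
δ = d/R = 101.3/6371.2 = 0.015900 rad
φ₂ = arcsin(sin φ₁ cos δ + cos φ₁ sin δ cos θ)
   = arcsin(0.04578·0.99987 + 0.99895·0.01590·0.07672) = 2.69372°
λ₂ = λ₁ + atan2(sin θ sin δ cos φ₁, cos δ − sin φ₁ sin φ₂) = -106.15514°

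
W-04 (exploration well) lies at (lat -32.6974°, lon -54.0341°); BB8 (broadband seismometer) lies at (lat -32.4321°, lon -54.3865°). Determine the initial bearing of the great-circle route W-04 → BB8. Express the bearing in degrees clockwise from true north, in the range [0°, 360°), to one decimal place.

311.7°

Δλ = -0.3524°
y = sin Δλ · cos φ₂ = -0.005191
x = cos φ₁ sin φ₂ − sin φ₁ cos φ₂ cos Δλ = 0.004622
θ = atan2(y, x) = -48.3213° → 311.6787° (mod 360°)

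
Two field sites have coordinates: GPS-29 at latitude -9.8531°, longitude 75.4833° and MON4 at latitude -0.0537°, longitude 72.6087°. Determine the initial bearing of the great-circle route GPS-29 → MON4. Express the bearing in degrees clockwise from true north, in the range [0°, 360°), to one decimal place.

343.6°

Δλ = -2.8746°
y = sin Δλ · cos φ₂ = -0.050150
x = cos φ₁ sin φ₂ − sin φ₁ cos φ₂ cos Δλ = 0.169984
θ = atan2(y, x) = -16.4376° → 343.5624° (mod 360°)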